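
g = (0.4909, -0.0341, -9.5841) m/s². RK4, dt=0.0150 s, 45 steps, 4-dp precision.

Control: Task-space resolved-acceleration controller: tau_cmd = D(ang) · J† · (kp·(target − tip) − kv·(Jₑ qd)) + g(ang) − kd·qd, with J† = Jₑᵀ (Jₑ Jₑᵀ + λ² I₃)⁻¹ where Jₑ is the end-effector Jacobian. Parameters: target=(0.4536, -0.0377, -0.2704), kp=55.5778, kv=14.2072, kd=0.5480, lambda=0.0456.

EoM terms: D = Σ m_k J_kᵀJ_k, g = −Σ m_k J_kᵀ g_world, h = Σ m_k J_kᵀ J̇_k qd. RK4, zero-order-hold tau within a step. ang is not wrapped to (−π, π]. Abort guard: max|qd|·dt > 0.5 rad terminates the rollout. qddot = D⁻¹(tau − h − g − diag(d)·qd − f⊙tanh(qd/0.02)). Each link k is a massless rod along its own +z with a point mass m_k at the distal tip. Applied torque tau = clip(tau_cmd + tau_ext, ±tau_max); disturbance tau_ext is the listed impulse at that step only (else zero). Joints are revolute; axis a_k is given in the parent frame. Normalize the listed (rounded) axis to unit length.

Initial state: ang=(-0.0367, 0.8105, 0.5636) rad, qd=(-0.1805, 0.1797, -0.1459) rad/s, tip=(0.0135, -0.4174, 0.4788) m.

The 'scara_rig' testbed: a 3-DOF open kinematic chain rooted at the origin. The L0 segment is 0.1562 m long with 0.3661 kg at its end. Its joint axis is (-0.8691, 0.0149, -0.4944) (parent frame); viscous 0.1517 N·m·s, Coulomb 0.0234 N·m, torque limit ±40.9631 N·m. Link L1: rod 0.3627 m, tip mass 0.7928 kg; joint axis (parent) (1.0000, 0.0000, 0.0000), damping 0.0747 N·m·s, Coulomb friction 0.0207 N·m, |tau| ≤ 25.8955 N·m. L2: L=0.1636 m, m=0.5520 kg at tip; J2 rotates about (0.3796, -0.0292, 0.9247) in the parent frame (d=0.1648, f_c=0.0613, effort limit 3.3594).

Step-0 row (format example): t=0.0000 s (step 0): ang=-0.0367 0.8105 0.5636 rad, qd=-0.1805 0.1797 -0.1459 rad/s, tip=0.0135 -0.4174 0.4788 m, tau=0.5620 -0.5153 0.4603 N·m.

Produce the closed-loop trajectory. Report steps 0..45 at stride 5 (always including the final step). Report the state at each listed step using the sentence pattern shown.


t=0.0750 s (step 5): ang=-0.0326 0.8678 0.6317 rad, qd=0.0233 0.9970 0.6413 rad/s, tip=0.0150 -0.4351 0.4527 m, tau=2.8743 -3.3086 -0.0788 N·m.
t=0.1500 s (step 10): ang=-0.0378 0.9479 0.6458 rad, qd=-0.1404 1.0929 0.6235 rad/s, tip=0.0169 -0.4595 0.4145 m, tau=3.4464 -3.9146 -0.1013 N·m.
t=0.2250 s (step 15): ang=-0.0552 1.0310 0.6869 rad, qd=-0.3097 1.1192 0.7128 rad/s, tip=0.0227 -0.4853 0.3665 m, tau=3.8200 -4.2517 -0.1554 N·m.
t=0.3000 s (step 20): ang=-0.0858 1.1159 0.7193 rad, qd=-0.4944 1.1334 0.5931 rad/s, tip=0.0318 -0.5096 0.3100 m, tau=4.0313 -4.4728 -0.0940 N·m.
t=0.3750 s (step 25): ang=-0.1310 1.2003 0.7593 rad, qd=-0.7072 1.1099 0.6784 rad/s, tip=0.0454 -0.5298 0.2447 m, tau=4.3110 -4.6974 -0.1471 N·m.
t=0.4500 s (step 30): ang=-0.1935 1.2818 0.7955 rad, qd=-0.9497 1.0513 0.6064 rad/s, tip=0.0638 -0.5434 0.1716 m, tau=4.5609 -4.8737 -0.1163 N·m.
t=0.5250 s (step 35): ang=-0.2754 1.3573 0.8134 rad, qd=-1.2025 0.9571 0.4041 rad/s, tip=0.0868 -0.5477 0.0927 m, tau=4.7682 -5.0251 -0.0237 N·m.
t=0.6000 s (step 40): ang=-0.3762 1.4224 0.8376 rad, qd=-1.4661 0.7756 0.4470 rad/s, tip=0.1146 -0.5401 0.0108 m, tau=5.0092 -5.0748 -0.0651 N·m.
t=0.6750 s (step 45): ang=-0.4952 1.4734 0.8543 rad, qd=-1.6741 0.5753 0.5201 rad/s, tip=0.1458 -0.5197 -0.0695 m.


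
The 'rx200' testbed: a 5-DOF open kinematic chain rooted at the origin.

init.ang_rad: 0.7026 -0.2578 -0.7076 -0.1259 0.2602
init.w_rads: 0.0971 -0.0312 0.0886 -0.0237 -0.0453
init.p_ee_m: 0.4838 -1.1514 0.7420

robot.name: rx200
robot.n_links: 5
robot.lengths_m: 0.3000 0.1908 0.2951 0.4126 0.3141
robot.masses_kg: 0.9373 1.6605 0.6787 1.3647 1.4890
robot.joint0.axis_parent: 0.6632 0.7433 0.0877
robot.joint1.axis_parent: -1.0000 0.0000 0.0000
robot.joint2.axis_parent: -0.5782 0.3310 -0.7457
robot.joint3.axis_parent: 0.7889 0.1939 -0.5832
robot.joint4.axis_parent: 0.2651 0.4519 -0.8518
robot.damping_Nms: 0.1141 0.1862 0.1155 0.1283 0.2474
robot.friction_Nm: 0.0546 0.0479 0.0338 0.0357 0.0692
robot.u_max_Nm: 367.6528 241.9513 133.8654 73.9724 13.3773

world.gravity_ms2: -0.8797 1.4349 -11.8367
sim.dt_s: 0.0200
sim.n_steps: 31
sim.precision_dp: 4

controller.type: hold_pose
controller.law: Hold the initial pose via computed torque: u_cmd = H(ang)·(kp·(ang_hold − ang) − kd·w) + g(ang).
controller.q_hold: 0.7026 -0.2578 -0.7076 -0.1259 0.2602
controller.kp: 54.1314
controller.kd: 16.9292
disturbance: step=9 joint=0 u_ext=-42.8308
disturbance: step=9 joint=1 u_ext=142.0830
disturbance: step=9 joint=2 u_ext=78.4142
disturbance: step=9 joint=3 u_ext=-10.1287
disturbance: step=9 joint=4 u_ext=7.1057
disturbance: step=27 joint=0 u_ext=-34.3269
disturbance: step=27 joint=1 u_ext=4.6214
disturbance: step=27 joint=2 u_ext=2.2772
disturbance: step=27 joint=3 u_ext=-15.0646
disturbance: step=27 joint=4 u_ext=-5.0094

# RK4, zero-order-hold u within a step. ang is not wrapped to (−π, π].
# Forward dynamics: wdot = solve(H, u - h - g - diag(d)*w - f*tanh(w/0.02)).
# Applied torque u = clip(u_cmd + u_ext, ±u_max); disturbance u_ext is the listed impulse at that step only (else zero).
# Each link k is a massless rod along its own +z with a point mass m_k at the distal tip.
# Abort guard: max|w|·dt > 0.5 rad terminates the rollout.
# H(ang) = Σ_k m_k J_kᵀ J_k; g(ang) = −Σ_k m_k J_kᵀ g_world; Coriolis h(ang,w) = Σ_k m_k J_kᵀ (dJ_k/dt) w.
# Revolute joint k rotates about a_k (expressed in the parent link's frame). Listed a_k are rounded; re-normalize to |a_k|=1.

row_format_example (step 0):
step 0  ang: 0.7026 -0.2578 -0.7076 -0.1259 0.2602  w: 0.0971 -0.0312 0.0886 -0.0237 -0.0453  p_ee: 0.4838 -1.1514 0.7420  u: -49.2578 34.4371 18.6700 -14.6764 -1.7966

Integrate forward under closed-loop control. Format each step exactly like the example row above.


step 1  ang: 0.7043 -0.2580 -0.7067 -0.1266 0.2602  w: 0.0641 -0.0098 0.0409 -0.0119 -0.0379  p_ee: 0.4848 -1.1519 0.7407  u: -47.2924 33.5727 18.2407 -14.0772 -1.6960
step 2  ang: 0.7053 -0.2580 -0.7065 -0.1271 0.2604  w: 0.0387 -0.0065 0.0284 0.0018 -0.0385  p_ee: 0.4855 -1.1522 0.7399  u: -45.8556 32.9499 17.9285 -13.6366 -1.6215
step 3  ang: 0.7060 -0.2580 -0.7064 -0.1273 0.2605  w: 0.0205 -0.0074 0.0250 0.0112 -0.0384  p_ee: 0.4859 -1.1524 0.7394  u: -44.8079 32.4987 17.7009 -13.3138 -1.5671
step 4  ang: 0.7063 -0.2579 -0.7064 -0.1274 0.2607  w: 0.0083 -0.0078 0.0221 0.0160 -0.0371  p_ee: 0.4862 -1.1525 0.7391  u: -44.0485 32.1715 17.5356 -13.0780 -1.5274
step 5  ang: 0.7065 -0.2579 -0.7064 -0.1275 0.2609  w: 0.0004 -0.0075 0.0190 0.0177 -0.0357  p_ee: 0.4863 -1.1526 0.7390  u: -43.5021 31.9348 17.4161 -12.9062 -1.4986
step 6  ang: 0.7065 -0.2578 -0.7065 -0.1275 0.2612  w: -0.0046 -0.0070 0.0163 0.0179 -0.0348  p_ee: 0.4863 -1.1526 0.7389  u: -43.1102 31.7642 17.3303 -12.7815 -1.4776
step 7  ang: 0.7064 -0.2578 -0.7066 -0.1276 0.2614  w: -0.0076 -0.0065 0.0144 0.0175 -0.0345  p_ee: 0.4863 -1.1525 0.7390  u: -42.8295 31.6415 17.2690 -12.6912 -1.4624
step 8  ang: 0.7063 -0.2577 -0.7068 -0.1276 0.2617  w: -0.0095 -0.0062 0.0132 0.0170 -0.0345  p_ee: 0.4862 -1.1525 0.7391  u: -42.6286 31.5538 17.2257 -12.6260 -1.4514
step 9  ang: 0.7062 -0.2577 -0.7070 -0.1277 0.2619  w: -0.0105 -0.0060 0.0125 0.0165 -0.0347  p_ee: 0.4861 -1.1524 0.7392  u: -85.3159 173.5745 95.6096 -22.7078 5.6621
step 10  ang: 0.7059 -0.2458 -0.7055 -0.1130 0.2654  w: -0.0400 1.0762 0.3663 1.5577 0.2360  p_ee: 0.4953 -1.1470 0.7436  u: -27.4559 -18.3722 -10.2136 -8.9119 -3.9003
step 11  ang: 0.7055 -0.2279 -0.6995 -0.0877 0.2688  w: 0.0071 0.7675 0.1297 0.9249 0.1559  p_ee: 0.5103 -1.1380 0.7508  u: -31.7437 -4.4065 -2.3097 -9.7016 -3.1585
step 12  ang: 0.7057 -0.2155 -0.6973 -0.0728 0.2705  w: 0.0159 0.4991 0.0405 0.5426 0.0503  p_ee: 0.5196 -1.1320 0.7554  u: -34.8248 5.7415 3.2715 -10.4860 -2.6622
step 13  ang: 0.7059 -0.2078 -0.6965 -0.0644 0.2709  w: 0.0139 0.2876 0.0016 0.2667 0.0718  p_ee: 0.5250 -1.1284 0.7583  u: -37.0519 13.1045 7.2395 -11.1351 -2.3375
step 14  ang: 0.7061 -0.2037 -0.6961 -0.0605 0.2714  w: 0.0075 0.1282 -0.0008 0.0964 0.0568  p_ee: 0.5278 -1.1264 0.7599  u: -38.6660 18.4413 10.0779 -11.6352 -2.1057
step 15  ang: 0.7061 -0.2024 -0.6958 -0.0593 0.2716  w: 0.0023 0.0222 -0.0088 -0.0165 0.0430  p_ee: 0.5287 -1.1257 0.7607  u: -39.8355 22.2997 12.1194 -12.0090 -1.9404
step 16  ang: 0.7061 -0.2028 -0.6956 -0.0599 0.2713  w: -0.0023 -0.0411 -0.0259 -0.0827 0.0171  p_ee: 0.5284 -1.1258 0.7608  u: -40.6787 25.0727 13.5927 -12.2920 -1.8216
step 17  ang: 0.7060 -0.2041 -0.6960 -0.0616 0.2706  w: -0.0060 -0.0803 -0.0391 -0.1198 -0.0078  p_ee: 0.5272 -1.1264 0.7605  u: -41.2844 27.0581 14.6556 -12.4984 -1.7356
step 18  ang: 0.7058 -0.2061 -0.6966 -0.0642 0.2705  w: -0.0102 -0.1155 -0.0278 -0.1382 -0.0185  p_ee: 0.5256 -1.1273 0.7598  u: -41.7156 28.4860 15.4193 -12.6403 -1.6753
step 19  ang: 0.7056 -0.2086 -0.6973 -0.0672 0.2704  w: -0.0127 -0.1335 -0.0216 -0.1399 -0.0539  p_ee: 0.5236 -1.1285 0.7590  u: -42.0184 29.5078 15.9717 -12.7346 -1.6256
step 20  ang: 0.7054 -0.2112 -0.6979 -0.0703 0.2699  w: -0.0132 -0.1392 -0.0255 -0.1446 -0.0622  p_ee: 0.5215 -1.1298 0.7581  u: -42.2270 30.2350 16.3708 -12.7944 -1.5899
step 21  ang: 0.7051 -0.2140 -0.6986 -0.0735 0.2694  w: -0.0133 -0.1411 -0.0264 -0.1465 -0.0590  p_ee: 0.5192 -1.1312 0.7572  u: -42.3674 30.7492 16.6561 -12.8296 -1.5640
step 22  ang: 0.7049 -0.2167 -0.6993 -0.0766 0.2689  w: -0.0131 -0.1393 -0.0262 -0.1433 -0.0599  p_ee: 0.5170 -1.1325 0.7562  u: -42.4584 31.1090 16.8596 -12.8474 -1.5435
step 23  ang: 0.7046 -0.2194 -0.7000 -0.0797 0.2684  w: -0.0127 -0.1348 -0.0258 -0.1382 -0.0594  p_ee: 0.5149 -1.1338 0.7552  u: -42.5139 31.3572 17.0036 -12.8532 -1.5276
step 24  ang: 0.7044 -0.2220 -0.7007 -0.0826 0.2679  w: -0.0121 -0.1288 -0.0251 -0.1314 -0.0594  p_ee: 0.5128 -1.1351 0.7543  u: -42.5441 31.5250 17.1047 -12.8508 -1.5148
step 25  ang: 0.7042 -0.2245 -0.7013 -0.0854 0.2675  w: -0.0115 -0.1218 -0.0243 -0.1238 -0.0592  p_ee: 0.5108 -1.1363 0.7533  u: -42.5565 31.6350 17.1746 -12.8428 -1.5045
step 26  ang: 0.7040 -0.2268 -0.7020 -0.0881 0.2670  w: -0.0108 -0.1142 -0.0235 -0.1157 -0.0591  p_ee: 0.5089 -1.1374 0.7525  u: -42.5565 31.7036 17.2221 -12.8314 -1.4959
step 27  ang: 0.7038 -0.2290 -0.7026 -0.0906 0.2665  w: -0.0101 -0.1066 -0.0226 -0.1075 -0.0589  p_ee: 0.5071 -1.1385 0.7516  u: -76.8750 36.3644 19.5306 -27.8823 -6.4982
step 28  ang: 0.7042 -0.2291 -0.7076 -0.0961 0.2476  w: 0.0506 0.0957 -0.4849 -0.4938 -1.7041  p_ee: 0.5021 -1.1396 0.7531  u: -30.4676 30.1289 16.5268 -7.4381 0.2348
step 29  ang: 0.7051 -0.2280 -0.7160 -0.1067 0.2265  w: 0.0406 0.0229 -0.3669 -0.5387 -0.5222  p_ee: 0.4954 -1.1406 0.7557  u: -33.7959 30.5960 16.8722 -8.7562 -0.2495
step 30  ang: 0.7057 -0.2282 -0.7218 -0.1164 0.2206  w: 0.0245 -0.0248 -0.2414 -0.4331 -0.0885  p_ee: 0.4909 -1.1413 0.7571  u: -36.2159 30.9164 17.1227 -9.7396 -0.5630
step 31  ang: 0.7060 -0.2291 -0.7255 -0.1237 0.2202  w: 0.0090 -0.0553 -0.1288 -0.2837 -0.0152  p_ee: 0.4878 -1.1420 0.7576


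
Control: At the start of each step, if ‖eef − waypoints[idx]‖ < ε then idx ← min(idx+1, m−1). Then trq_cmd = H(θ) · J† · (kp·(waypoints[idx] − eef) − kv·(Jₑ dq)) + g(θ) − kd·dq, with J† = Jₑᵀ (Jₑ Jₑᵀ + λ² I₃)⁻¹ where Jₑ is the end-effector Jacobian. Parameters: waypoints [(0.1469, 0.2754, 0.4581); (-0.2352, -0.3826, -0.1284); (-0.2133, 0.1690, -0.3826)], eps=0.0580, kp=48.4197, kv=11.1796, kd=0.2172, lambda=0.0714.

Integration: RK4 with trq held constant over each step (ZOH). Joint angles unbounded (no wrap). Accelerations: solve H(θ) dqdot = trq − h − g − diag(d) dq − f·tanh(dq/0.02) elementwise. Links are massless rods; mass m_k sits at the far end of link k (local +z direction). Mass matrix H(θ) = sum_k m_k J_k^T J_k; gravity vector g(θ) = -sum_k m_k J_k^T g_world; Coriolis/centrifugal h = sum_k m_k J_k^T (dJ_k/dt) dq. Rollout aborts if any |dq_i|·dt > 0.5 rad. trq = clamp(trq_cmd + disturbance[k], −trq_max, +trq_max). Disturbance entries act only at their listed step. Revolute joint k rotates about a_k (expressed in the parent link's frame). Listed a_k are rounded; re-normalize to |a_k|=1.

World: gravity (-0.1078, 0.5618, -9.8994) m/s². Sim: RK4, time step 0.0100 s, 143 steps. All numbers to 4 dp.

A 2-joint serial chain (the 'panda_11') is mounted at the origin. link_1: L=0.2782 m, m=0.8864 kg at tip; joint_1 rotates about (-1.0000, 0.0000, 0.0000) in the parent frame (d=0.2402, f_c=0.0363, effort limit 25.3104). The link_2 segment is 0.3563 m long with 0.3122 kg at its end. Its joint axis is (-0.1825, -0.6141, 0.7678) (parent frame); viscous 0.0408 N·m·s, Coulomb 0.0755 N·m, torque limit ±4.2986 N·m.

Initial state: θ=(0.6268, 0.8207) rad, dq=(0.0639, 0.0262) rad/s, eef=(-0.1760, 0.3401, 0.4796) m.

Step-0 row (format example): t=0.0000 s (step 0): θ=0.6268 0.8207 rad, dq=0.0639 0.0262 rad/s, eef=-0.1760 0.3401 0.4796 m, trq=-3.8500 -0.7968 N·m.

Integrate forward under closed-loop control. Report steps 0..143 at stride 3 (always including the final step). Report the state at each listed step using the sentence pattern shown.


t=0.0300 s (step 3): θ=0.6245 0.8032 rad, dq=-0.1875 -1.0219 rad/s, eef=-0.1727 0.3412 0.4811 m, trq=-3.4570 -0.4399 N·m.
t=0.0600 s (step 6): θ=0.6169 0.7660 rad, dq=-0.3045 -1.3994 rad/s, eef=-0.1656 0.3419 0.4853 m, trq=-3.1605 -0.3211 N·m.
t=0.0900 s (step 9): θ=0.6070 0.7218 rad, dq=-0.3505 -1.5288 rad/s, eef=-0.1570 0.3420 0.4906 m, trq=-2.9379 -0.2838 N·m.
t=0.1200 s (step 12): θ=0.5963 0.6753 rad, dq=-0.3563 -1.5627 rad/s, eef=-0.1477 0.3414 0.4963 m, trq=-2.7731 -0.2734 N·m.
t=0.1500 s (step 15): θ=0.5858 0.6284 rad, dq=-0.3390 -1.5586 rad/s, eef=-0.1382 0.3405 0.5020 m, trq=-2.6526 -0.2708 N·m.
t=0.1800 s (step 18): θ=0.5761 0.5819 rad, dq=-0.3085 -1.5383 rad/s, eef=-0.1285 0.3393 0.5075 m, trq=-2.5659 -0.2693 N·m.
t=0.2100 s (step 21): θ=0.5674 0.5362 rad, dq=-0.2709 -1.5103 rad/s, eef=-0.1188 0.3381 0.5126 m, trq=-2.5047 -0.2671 N·m.
t=0.2400 s (step 24): θ=0.5599 0.4914 rad, dq=-0.2303 -1.4780 rad/s, eef=-0.1091 0.3369 0.5172 m, trq=-2.4627 -0.2639 N·m.
t=0.2700 s (step 27): θ=0.5536 0.4475 rad, dq=-0.1894 -1.4431 rad/s, eef=-0.0996 0.3359 0.5214 m, trq=-2.4351 -0.2600 N·m.
t=0.3000 s (step 30): θ=0.5485 0.4048 rad, dq=-0.1497 -1.4062 rad/s, eef=-0.0902 0.3349 0.5251 m, trq=-2.4183 -0.2555 N·m.
t=0.3300 s (step 33): θ=0.5446 0.3632 rad, dq=-0.1123 -1.3679 rad/s, eef=-0.0810 0.3342 0.5283 m, trq=-2.4096 -0.2508 N·m.
t=0.3600 s (step 36): θ=0.5417 0.3227 rad, dq=-0.0779 -1.3285 rad/s, eef=-0.0720 0.3335 0.5310 m, trq=-2.4069 -0.2461 N·m.
t=0.3900 s (step 39): θ=0.5399 0.2835 rad, dq=-0.0466 -1.2885 rad/s, eef=-0.0632 0.3330 0.5333 m, trq=-2.4086 -0.2415 N·m.
t=0.4200 s (step 42): θ=0.5389 0.2454 rad, dq=-0.0190 -1.2480 rad/s, eef=-0.0547 0.3326 0.5353 m, trq=-2.4123 -0.2371 N·m.
t=0.4500 s (step 45): θ=0.5387 0.2086 rad, dq=0.0027 -1.2067 rad/s, eef=-0.0464 0.3323 0.5369 m, trq=-2.4116 -0.2331 N·m.
t=0.4800 s (step 48): θ=0.5390 0.1731 rad, dq=0.0186 -1.1646 rad/s, eef=-0.0384 0.3320 0.5382 m, trq=-2.4045 -0.2294 N·m.
t=0.5100 s (step 51): θ=0.5398 0.1387 rad, dq=0.0322 -1.1231 rad/s, eef=-0.0307 0.3317 0.5393 m, trq=-2.3981 -0.2258 N·m.
t=0.5400 s (step 54): θ=0.5409 0.1057 rad, dq=0.0450 -1.0826 rad/s, eef=-0.0234 0.3314 0.5402 m, trq=-2.3951 -0.2223 N·m.
t=0.5700 s (step 57): θ=0.5425 0.0738 rad, dq=0.0570 -1.0432 rad/s, eef=-0.0163 0.3311 0.5408 m, trq=-2.3956 -0.2190 N·m.
t=0.6000 s (step 60): θ=0.5443 0.0431 rad, dq=0.0681 -1.0048 rad/s, eef=-0.0095 0.3308 0.5413 m, trq=-2.3989 -0.2160 N·m.
t=0.6300 s (step 63): θ=0.5465 0.0135 rad, dq=0.0782 -0.9675 rad/s, eef=-0.0030 0.3305 0.5416 m, trq=-2.4043 -0.2133 N·m.
t=0.6600 s (step 66): θ=0.5490 -0.0150 rad, dq=0.0870 -0.9313 rad/s, eef=0.0033 0.3303 0.5418 m, trq=-2.4112 -0.2109 N·m.
t=0.6900 s (step 69): θ=0.5518 -0.0424 rad, dq=0.0947 -0.8963 rad/s, eef=0.0092 0.3300 0.5418 m, trq=-2.4192 -0.2088 N·m.
t=0.7200 s (step 72): θ=0.5547 -0.0688 rad, dq=0.1013 -0.8624 rad/s, eef=0.0149 0.3299 0.5416 m, trq=-2.4279 -0.2069 N·m.
t=0.7500 s (step 75): θ=0.5578 -0.0942 rad, dq=0.1067 -0.8297 rad/s, eef=0.0204 0.3297 0.5414 m, trq=-2.4371 -0.2052 N·m.
t=0.7800 s (step 78): θ=0.5611 -0.1186 rad, dq=0.1111 -0.7983 rad/s, eef=0.0255 0.3296 0.5411 m, trq=-2.4465 -0.2038 N·m.
t=0.8100 s (step 81): θ=0.5645 -0.1421 rad, dq=0.1146 -0.7680 rad/s, eef=0.0305 0.3294 0.5407 m, trq=-2.4561 -0.2026 N·m.
t=0.8400 s (step 84): θ=0.5680 -0.1647 rad, dq=0.1172 -0.7390 rad/s, eef=0.0352 0.3293 0.5402 m, trq=-2.4657 -0.2015 N·m.
t=0.8700 s (step 87): θ=0.5715 -0.1864 rad, dq=0.1191 -0.7111 rad/s, eef=0.0397 0.3292 0.5396 m, trq=-2.4752 -0.2006 N·m.
t=0.9000 s (step 90): θ=0.5751 -0.2073 rad, dq=0.1203 -0.6844 rad/s, eef=0.0440 0.3292 0.5390 m, trq=-2.4845 -0.1998 N·m.
t=0.9300 s (step 93): θ=0.5787 -0.2275 rad, dq=0.1210 -0.6588 rad/s, eef=0.0481 0.3291 0.5384 m, trq=-2.4937 -0.1992 N·m.
t=0.9600 s (step 96): θ=0.5823 -0.2469 rad, dq=0.1211 -0.6343 rad/s, eef=0.0520 0.3290 0.5378 m, trq=-2.5027 -0.1986 N·m.
t=0.9900 s (step 99): θ=0.5860 -0.2656 rad, dq=0.1207 -0.6109 rad/s, eef=0.0557 0.3289 0.5371 m, trq=-2.5115 -0.1982 N·m.
t=1.0200 s (step 102): θ=0.5896 -0.2835 rad, dq=0.1200 -0.5885 rad/s, eef=0.0592 0.3288 0.5364 m, trq=-2.5200 -0.1978 N·m.
t=1.0500 s (step 105): θ=0.5932 -0.3009 rad, dq=0.1190 -0.5671 rad/s, eef=0.0626 0.3288 0.5357 m, trq=-2.5282 -0.1975 N·m.
t=1.0800 s (step 108): θ=0.5967 -0.3176 rad, dq=0.1177 -0.5466 rad/s, eef=0.0658 0.3287 0.5349 m, trq=-2.5362 -0.1973 N·m.
t=1.1100 s (step 111): θ=0.6002 -0.3337 rad, dq=0.1162 -0.5271 rad/s, eef=0.0689 0.3286 0.5342 m, trq=-2.5439 -0.1971 N·m.
t=1.1400 s (step 114): θ=0.6037 -0.3492 rad, dq=0.1144 -0.5084 rad/s, eef=0.0719 0.3285 0.5335 m, trq=-2.5514 -0.1970 N·m.
t=1.1700 s (step 117): θ=0.6071 -0.3642 rad, dq=0.1126 -0.4905 rad/s, eef=0.0747 0.3284 0.5327 m, trq=-2.5586 -0.1970 N·m.
t=1.2000 s (step 120): θ=0.6104 -0.3786 rad, dq=0.1106 -0.4734 rad/s, eef=0.0773 0.3283 0.5320 m, trq=-2.5656 -0.1970 N·m.
t=1.2300 s (step 123): θ=0.6137 -0.3926 rad, dq=0.1085 -0.4570 rad/s, eef=0.0799 0.3282 0.5313 m, trq=-2.5723 -0.1970 N·m.
t=1.2600 s (step 126): θ=0.6169 -0.4061 rad, dq=0.1063 -0.4414 rad/s, eef=0.0824 0.3281 0.5306 m, trq=-2.5788 -0.1970 N·m.
t=1.2900 s (step 129): θ=0.6201 -0.4191 rad, dq=0.1041 -0.4264 rad/s, eef=0.0847 0.3280 0.5299 m, trq=-2.5850 -0.1971 N·m.
t=1.3200 s (step 132): θ=0.6232 -0.4317 rad, dq=0.1019 -0.4121 rad/s, eef=0.0870 0.3279 0.5292 m, trq=-2.5911 -0.1972 N·m.
t=1.3500 s (step 135): θ=0.6262 -0.4438 rad, dq=0.0996 -0.3984 rad/s, eef=0.0891 0.3278 0.5285 m, trq=-2.5969 -0.1974 N·m.
t=1.3800 s (step 138): θ=0.6292 -0.4556 rad, dq=0.0973 -0.3852 rad/s, eef=0.0912 0.3276 0.5279 m, trq=-2.6025 -0.1975 N·m.
t=1.4100 s (step 141): θ=0.6321 -0.4669 rad, dq=0.0951 -0.3726 rad/s, eef=0.0932 0.3275 0.5272 m, trq=-2.6079 -0.1977 N·m.
t=1.4300 s (step 143): θ=0.6339 -0.4743 rad, dq=0.0936 -0.3645 rad/s, eef=0.0944 0.3274 0.5268 m.


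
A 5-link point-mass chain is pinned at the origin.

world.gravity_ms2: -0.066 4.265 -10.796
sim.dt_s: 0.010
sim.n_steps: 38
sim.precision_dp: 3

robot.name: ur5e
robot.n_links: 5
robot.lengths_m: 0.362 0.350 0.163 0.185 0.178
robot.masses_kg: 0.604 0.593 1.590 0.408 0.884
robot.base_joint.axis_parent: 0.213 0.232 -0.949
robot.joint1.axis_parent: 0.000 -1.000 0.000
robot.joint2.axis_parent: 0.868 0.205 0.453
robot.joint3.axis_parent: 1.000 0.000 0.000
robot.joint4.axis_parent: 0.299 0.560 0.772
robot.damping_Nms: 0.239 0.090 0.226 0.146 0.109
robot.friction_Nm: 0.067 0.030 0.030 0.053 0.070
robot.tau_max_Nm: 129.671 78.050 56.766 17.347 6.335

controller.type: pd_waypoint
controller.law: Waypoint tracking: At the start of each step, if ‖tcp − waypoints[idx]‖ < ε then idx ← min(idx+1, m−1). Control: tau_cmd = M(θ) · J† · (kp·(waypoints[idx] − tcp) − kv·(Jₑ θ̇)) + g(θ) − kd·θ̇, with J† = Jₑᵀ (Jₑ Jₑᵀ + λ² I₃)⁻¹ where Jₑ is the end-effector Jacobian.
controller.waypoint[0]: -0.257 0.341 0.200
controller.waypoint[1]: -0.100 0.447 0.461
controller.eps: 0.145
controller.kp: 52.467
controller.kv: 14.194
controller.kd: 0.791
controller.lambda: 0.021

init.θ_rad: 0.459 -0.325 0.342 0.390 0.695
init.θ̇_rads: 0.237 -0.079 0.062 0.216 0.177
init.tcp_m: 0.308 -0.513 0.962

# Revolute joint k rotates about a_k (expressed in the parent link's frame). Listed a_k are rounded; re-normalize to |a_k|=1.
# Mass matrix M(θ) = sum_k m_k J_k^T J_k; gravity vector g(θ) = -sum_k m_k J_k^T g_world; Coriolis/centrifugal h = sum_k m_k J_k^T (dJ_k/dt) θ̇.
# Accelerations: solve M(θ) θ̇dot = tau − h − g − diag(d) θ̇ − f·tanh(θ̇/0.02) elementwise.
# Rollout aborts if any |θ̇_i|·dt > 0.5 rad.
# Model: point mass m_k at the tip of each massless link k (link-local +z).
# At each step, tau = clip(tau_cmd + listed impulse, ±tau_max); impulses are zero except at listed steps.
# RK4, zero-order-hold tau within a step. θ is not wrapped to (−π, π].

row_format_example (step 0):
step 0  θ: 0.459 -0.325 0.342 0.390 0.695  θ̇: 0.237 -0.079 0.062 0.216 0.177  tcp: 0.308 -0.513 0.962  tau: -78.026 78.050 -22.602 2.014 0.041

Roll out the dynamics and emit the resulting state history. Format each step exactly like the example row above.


step 1  θ: 0.450 -0.324 0.348 0.406 0.690  θ̇: -2.084 0.367 1.140 3.000 -1.126  tcp: 0.306 -0.513 0.958  tau: -64.650 78.050 -20.633 -0.599 0.949
step 2  θ: 0.422 -0.317 0.361 0.447 0.690  θ̇: -3.534 1.039 1.532 5.077 0.857  tcp: 0.303 -0.508 0.951  tau: -50.033 74.343 -17.466 -2.030 -0.837
step 3  θ: 0.378 -0.303 0.387 0.498 0.683  θ̇: -5.131 1.677 3.360 5.224 -2.175  tcp: 0.297 -0.499 0.943  tau: -37.609 62.560 -15.532 -1.715 1.577
step 4  θ: 0.327 -0.283 0.410 0.563 0.692  θ̇: -5.227 2.252 1.482 7.678 3.206  tcp: 0.291 -0.486 0.932  tau: -24.978 52.790 -10.957 -3.392 -2.969
step 5  θ: 0.265 -0.259 0.442 0.628 0.668  θ̇: -7.040 2.608 4.619 5.649 -7.384  tcp: 0.282 -0.471 0.922  tau: -18.197 43.640 -11.081 -1.344 5.684
step 6  θ: 0.206 -0.231 0.452 0.714 0.702  θ̇: -4.907 3.049 -1.930 11.092 12.496  tcp: 0.275 -0.451 0.909  tau: -5.589 37.137 -3.514 -5.741 -6.335
step 7  θ: 0.138 -0.199 0.476 0.788 0.685  θ̇: -8.429 3.263 5.934 4.288 -13.740  tcp: 0.266 -0.430 0.897  tau: -6.339 32.523 -8.793 0.238 6.335
step 8  θ: 0.072 -0.165 0.487 0.871 0.695  θ̇: -5.161 3.441 -2.797 11.581 13.249  tcp: 0.257 -0.407 0.885  tau: 4.961 25.426 -0.071 -6.234 -6.335
step 9  θ: 0.001 -0.131 0.500 0.949 0.682  θ̇: -8.738 3.494 4.495 4.743 -13.453  tcp: 0.247 -0.383 0.873  tau: 1.576 24.627 -5.897 -0.398 6.335
step 10  θ: -0.067 -0.095 0.502 1.032 0.696  θ̇: -5.249 3.625 -3.236 11.251 13.868  tcp: 0.237 -0.357 0.861  tau: 10.825 17.648 1.827 -6.312 -6.335
step 11  θ: -0.140 -0.060 0.506 1.110 0.693  θ̇: -8.923 3.486 3.233 4.812 -12.218  tcp: 0.227 -0.332 0.850  tau: 6.173 19.591 -4.126 -0.992 6.335
step 12  θ: -0.208 -0.024 0.501 1.190 0.719  θ̇: -5.145 3.668 -3.515 10.795 15.046  tcp: 0.217 -0.305 0.839  tau: 13.791 11.731 2.969 -6.464 -6.335
step 13  θ: -0.281 0.011 0.498 1.265 0.729  θ̇: -9.034 3.329 2.266 4.610 -10.472  tcp: 0.206 -0.278 0.828  tau: 8.638 16.000 -3.076 -1.509 6.335
step 14  θ: -0.349 0.046 0.488 1.342 0.771  θ̇: -4.864 3.647 -3.507 10.356 16.448  tcp: 0.195 -0.251 0.817  tau: 14.955 6.393 3.667 -6.689 -6.335
step 15  θ: -0.420 0.080 0.482 1.412 0.798  θ̇: -9.073 3.093 1.657 4.195 -8.709  tcp: 0.184 -0.225 0.807  tau: 9.783 12.840 -2.456 -1.899 5.826
step 16  θ: -0.488 0.113 0.473 1.484 0.845  θ̇: -4.723 3.551 -2.903 9.620 15.992  tcp: 0.171 -0.199 0.797  tau: 14.701 1.405 3.711 -6.674 -6.335
step 17  θ: -0.559 0.144 0.468 1.548 0.874  θ̇: -9.129 2.776 1.349 3.674 -7.823  tcp: 0.159 -0.173 0.787  tau: 10.139 9.268 -2.058 -2.233 5.166
step 18  θ: -0.626 0.175 0.462 1.612 0.916  θ̇: -4.681 3.354 -2.085 8.733 14.256  tcp: 0.145 -0.149 0.778  tau: 13.755 -3.372 3.390 -6.568 -6.335
step 19  θ: -0.697 0.204 0.460 1.669 0.938  θ̇: -9.155 2.384 1.195 3.158 -7.681  tcp: 0.131 -0.126 0.768  tau: 10.128 5.149 -1.739 -2.576 5.241
step 20  θ: -0.763 0.231 0.457 1.728 0.979  θ̇: -4.172 3.165 -1.422 8.215 13.867  tcp: 0.116 -0.104 0.758  tau: 12.824 -8.761 3.260 -6.739 -6.335
step 21  θ: -0.830 0.257 0.457 1.780 1.001  θ̇: -8.886 2.002 1.209 2.664 -7.317  tcp: 0.101 -0.084 0.748  tau: 9.941 0.766 -1.490 -2.862 5.202
step 22  θ: -0.890 0.282 0.459 1.833 1.038  θ̇: -3.518 2.955 -0.543 7.555 12.929  tcp: 0.086 -0.065 0.738  tau: 11.692 -13.603 2.807 -6.743 -6.335
step 23  θ: -0.952 0.305 0.465 1.880 1.058  θ̇: -8.342 1.643 1.402 2.177 -7.099  tcp: 0.070 -0.048 0.727  tau: 9.599 -3.670 -1.405 -3.109 5.336
step 24  θ: -1.005 0.327 0.472 1.927 1.090  θ̇: -2.620 2.744 0.414 6.899 11.912  tcp: 0.054 -0.032 0.717  tau: 10.499 -17.887 2.159 -6.718 -6.335
step 25  θ: -1.058 0.346 0.484 1.968 1.105  θ̇: -7.603 1.293 1.745 1.646 -7.235  tcp: 0.039 -0.019 0.705  tau: 9.113 -7.634 -1.534 -3.269 5.782
step 26  θ: -1.102 0.366 0.499 2.009 1.131  θ̇: -1.494 2.522 1.363 6.297 10.983  tcp: 0.024 -0.006 0.694  tau: 9.278 -21.345 1.393 -6.690 -6.335
step 27  θ: -1.145 0.383 0.517 2.044 1.141  θ̇: -6.700 0.938 2.162 1.124 -7.452  tcp: 0.009 0.005 0.682  tau: 8.541 -10.832 -1.819 -3.365 6.274
step 28  θ: -1.179 0.399 0.538 2.080 1.159  θ̇: -0.416 2.210 2.202 5.656 9.721  tcp: -0.005 0.015 0.670  tau: 8.092 -23.431 0.537 -6.585 -6.335
step 29  θ: -1.212 0.412 0.562 2.110 1.162  θ̇: -5.796 0.530 2.558 0.620 -7.778  tcp: -0.019 0.023 0.658  tau: 7.962 -13.038 -2.180 -3.391 6.335
step 30  θ: -1.238 0.424 0.589 2.139 1.167  θ̇: 0.218 1.698 2.755 4.840 7.525  tcp: -0.032 0.031 0.646  tau: 7.095 -23.798 -0.311 -6.331 -6.043
step 31  θ: -1.264 0.432 0.617 2.163 1.159  θ̇: -4.909 0.064 2.856 0.257 -7.880  tcp: -0.044 0.038 0.633  tau: 7.440 -14.492 -2.486 -3.432 6.335
step 32  θ: -1.283 0.438 0.646 2.186 1.152  θ̇: 0.632 1.051 2.977 4.137 5.495  tcp: -0.055 0.044 0.621  tau: 6.351 -23.272 -0.915 -6.098 -4.225
step 33  θ: -1.298 0.441 0.676 2.209 1.149  θ̇: -3.266 -0.278 3.077 0.632 -5.361  tcp: -0.067 0.050 0.609  tau: 6.850 -16.268 -2.489 -3.786 5.092
step 34  θ: -1.310 0.441 0.707 2.229 1.142  θ̇: 0.524 0.214 3.013 3.331 3.419  tcp: -0.077 0.056 0.597  tau: 5.954 -21.423 -1.422 -5.610 -2.432
step 35  θ: -1.318 0.438 0.737 2.250 1.141  θ̇: -1.951 -0.757 3.137 0.960 -3.177  tcp: -0.087 0.062 0.586  tau: 6.311 -16.634 -2.483 -3.945 3.266
step 36  θ: -1.327 0.431 0.768 2.268 1.134  θ̇: 0.092 -0.714 2.919 2.472 1.332  tcp: -0.097 0.067 0.575  tau: 5.763 -18.824 -1.820 -4.944 -0.636
step 37  θ: -1.332 0.421 0.797 2.287 1.132  θ̇: -0.940 -1.339 2.989 1.304 -1.467  tcp: -0.106 0.073 0.565  tau: 5.832 -16.049 -2.367 -4.015 1.799
step 38  θ: -1.337 0.406 0.826 2.303 1.126  θ̇: -0.165 -1.586 2.758 1.868 0.130  tcp: -0.115 0.078 0.554


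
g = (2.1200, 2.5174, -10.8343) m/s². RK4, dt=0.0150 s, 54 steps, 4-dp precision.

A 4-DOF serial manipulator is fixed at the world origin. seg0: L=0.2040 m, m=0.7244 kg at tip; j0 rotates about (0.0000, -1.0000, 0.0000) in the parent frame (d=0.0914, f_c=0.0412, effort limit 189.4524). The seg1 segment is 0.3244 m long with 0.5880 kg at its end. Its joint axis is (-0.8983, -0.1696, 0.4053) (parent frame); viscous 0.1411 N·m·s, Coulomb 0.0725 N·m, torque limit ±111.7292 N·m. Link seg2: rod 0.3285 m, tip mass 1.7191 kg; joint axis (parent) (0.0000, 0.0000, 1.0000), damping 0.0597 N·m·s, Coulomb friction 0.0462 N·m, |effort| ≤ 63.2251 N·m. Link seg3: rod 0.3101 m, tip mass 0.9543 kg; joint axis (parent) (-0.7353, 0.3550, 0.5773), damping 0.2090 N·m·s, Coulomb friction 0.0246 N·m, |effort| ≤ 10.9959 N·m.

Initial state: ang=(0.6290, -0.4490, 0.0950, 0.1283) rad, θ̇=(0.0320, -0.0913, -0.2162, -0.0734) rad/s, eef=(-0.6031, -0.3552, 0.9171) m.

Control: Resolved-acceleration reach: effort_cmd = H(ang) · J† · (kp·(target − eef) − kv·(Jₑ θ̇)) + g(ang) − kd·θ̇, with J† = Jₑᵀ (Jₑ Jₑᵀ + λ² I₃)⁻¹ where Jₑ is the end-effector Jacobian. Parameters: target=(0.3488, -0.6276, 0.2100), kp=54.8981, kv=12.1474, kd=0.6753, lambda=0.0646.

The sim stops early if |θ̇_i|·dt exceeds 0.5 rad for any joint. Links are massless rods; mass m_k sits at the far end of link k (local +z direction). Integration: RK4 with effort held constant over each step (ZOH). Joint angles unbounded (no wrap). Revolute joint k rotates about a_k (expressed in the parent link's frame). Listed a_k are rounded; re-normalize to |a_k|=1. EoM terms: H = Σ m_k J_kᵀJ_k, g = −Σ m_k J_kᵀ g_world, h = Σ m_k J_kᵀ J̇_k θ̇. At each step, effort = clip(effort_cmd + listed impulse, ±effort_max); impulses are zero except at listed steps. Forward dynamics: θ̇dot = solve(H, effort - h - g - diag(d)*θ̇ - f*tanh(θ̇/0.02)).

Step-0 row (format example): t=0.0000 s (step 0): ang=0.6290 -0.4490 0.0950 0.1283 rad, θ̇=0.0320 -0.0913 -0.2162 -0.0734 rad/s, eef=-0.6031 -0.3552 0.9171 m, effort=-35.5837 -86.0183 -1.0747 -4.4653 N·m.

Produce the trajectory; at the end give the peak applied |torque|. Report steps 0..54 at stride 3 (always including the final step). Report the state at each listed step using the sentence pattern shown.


t=0.0450 s (step 3): ang=0.6285 -0.5371 0.1537 0.2883 rad, θ̇=-0.2773 -3.8069 9.6688 6.6501 rad/s, eef=-0.5800 -0.3898 0.9084 m, effort=-21.3152 -74.2836 -8.4427 -6.0860 N·m.
t=0.0900 s (step 6): ang=0.6237 -0.7586 0.1105 0.6664 rad, θ̇=-0.2969 -5.9359 -1.9766 9.1393 rad/s, eef=-0.5142 -0.4745 0.8644 m, effort=-15.2874 -22.2157 -0.3747 -3.0041 N·m.
t=0.1350 s (step 9): ang=0.5765 -1.0404 0.1191 0.9923 rad, θ̇=-1.8697 -6.4113 1.0158 5.5583 rad/s, eef=-0.4186 -0.5894 0.7736 m, effort=-19.3811 19.9955 -1.5431 2.2627 N·m.
t=0.1800 s (step 12): ang=0.4458 -1.3238 0.1793 1.1819 rad, θ̇=-4.0825 -6.1359 1.5805 3.0712 rad/s, eef=-0.3014 -0.6969 0.6621 m, effort=-8.4701 37.8901 0.3518 4.7354 N·m.
t=0.2250 s (step 15): ang=0.2028 -1.5866 0.2374 1.2861 rad, θ̇=-6.6743 -5.4656 0.5706 1.7698 rad/s, eef=-0.1727 -0.7719 0.5464 m, effort=1.6677 39.3788 3.8952 5.6066 N·m.
t=0.2700 s (step 18): ang=-0.1187 -1.8002 0.1863 1.3616 rad, θ̇=-6.7538 -3.7301 -3.3118 1.8540 rad/s, eef=-0.0535 -0.8084 0.4346 m, effort=4.7363 30.6692 8.6489 4.5776 N·m.
t=0.3150 s (step 21): ang=-0.3682 -1.9168 0.0015 1.4506 rad, θ̇=-4.3243 -1.5718 -4.1429 1.9429 rad/s, eef=0.0283 -0.8156 0.3407 m, effort=2.4896 22.6525 8.8969 3.1644 N·m.
t=0.3600 s (step 24): ang=-0.5286 -1.9599 -0.1481 1.5286 rad, θ̇=-2.9239 -0.4686 -2.4975 1.5315 rad/s, eef=0.0763 -0.8105 0.2815 m, effort=1.9820 15.5543 6.6058 2.2996 N·m.
t=0.4050 s (step 27): ang=-0.6404 -1.9679 -0.2312 1.5919 rad, θ̇=-2.1045 0.0541 -1.2845 1.3008 rad/s, eef=0.1124 -0.8024 0.2515 m, effort=2.7931 9.3482 4.8465 1.5477 N·m.
t=0.4500 s (step 30): ang=-0.7223 -1.9594 -0.2726 1.6479 rad, θ̇=-1.5664 0.2966 -0.6202 1.1914 rad/s, eef=0.1460 -0.7933 0.2382 m, effort=3.8833 4.8479 3.8070 0.9869 N·m.
t=0.4950 s (step 33): ang=-0.7834 -1.9433 -0.2926 1.6995 rad, θ̇=-1.1765 0.4015 -0.2984 1.1041 rad/s, eef=0.1782 -0.7834 0.2328 m, effort=4.8781 1.9033 3.2504 0.6451 N·m.
t=0.5400 s (step 36): ang=-0.8297 -1.9245 -0.3022 1.7473 rad, θ̇=-0.9103 0.4192 -0.1360 1.0206 rad/s, eef=0.2080 -0.7733 0.2310 m, effort=5.7000 0.1269 2.9582 0.4671 N·m.
t=0.5850 s (step 39): ang=-0.8663 -1.9062 -0.3064 1.7915 rad, θ̇=-0.7321 0.3873 -0.0502 0.9407 rad/s, eef=0.2345 -0.7631 0.2306 m, effort=6.3608 -0.8989 2.8125 0.3953 N·m.
t=0.6300 s (step 42): ang=-0.8961 -1.8899 -0.3078 1.8322 rad, θ̇=-0.6054 0.3334 -0.0126 0.8685 rad/s, eef=0.2574 -0.7532 0.2307 m, effort=6.8844 -1.4739 2.7572 0.3862 N·m.
t=0.6750 s (step 45): ang=-0.9209 -1.8762 -0.3084 1.8698 rad, θ̇=-0.5102 0.2728 -0.0035 0.8030 rad/s, eef=0.2766 -0.7439 0.2307 m, effort=7.2913 -1.7756 2.7538 0.4145 N·m.
t=0.7200 s (step 48): ang=-0.9421 -1.8653 -0.3086 1.9046 rad, θ̇=-0.4404 0.2115 0.0005 0.7418 rad/s, eef=0.2923 -0.7352 0.2304 m, effort=7.5993 -1.9185 2.7668 0.4632 N·m.
t=0.7650 s (step 51): ang=-0.9606 -1.8570 -0.3087 1.9368 rad, θ̇=-0.3871 0.1548 0.0022 0.6861 rad/s, eef=0.3051 -0.7273 0.2299 m, effort=7.8265 -1.9782 2.7854 0.5199 N·m.
t=0.8100 s (step 54): ang=-0.9769 -1.8511 -0.3088 1.9666 rad, θ̇=-0.3448 0.1053 0.0028 0.6356 rad/s, eef=0.3154 -0.7202 0.2292 m.
max |effort| (N·m): 86.0183


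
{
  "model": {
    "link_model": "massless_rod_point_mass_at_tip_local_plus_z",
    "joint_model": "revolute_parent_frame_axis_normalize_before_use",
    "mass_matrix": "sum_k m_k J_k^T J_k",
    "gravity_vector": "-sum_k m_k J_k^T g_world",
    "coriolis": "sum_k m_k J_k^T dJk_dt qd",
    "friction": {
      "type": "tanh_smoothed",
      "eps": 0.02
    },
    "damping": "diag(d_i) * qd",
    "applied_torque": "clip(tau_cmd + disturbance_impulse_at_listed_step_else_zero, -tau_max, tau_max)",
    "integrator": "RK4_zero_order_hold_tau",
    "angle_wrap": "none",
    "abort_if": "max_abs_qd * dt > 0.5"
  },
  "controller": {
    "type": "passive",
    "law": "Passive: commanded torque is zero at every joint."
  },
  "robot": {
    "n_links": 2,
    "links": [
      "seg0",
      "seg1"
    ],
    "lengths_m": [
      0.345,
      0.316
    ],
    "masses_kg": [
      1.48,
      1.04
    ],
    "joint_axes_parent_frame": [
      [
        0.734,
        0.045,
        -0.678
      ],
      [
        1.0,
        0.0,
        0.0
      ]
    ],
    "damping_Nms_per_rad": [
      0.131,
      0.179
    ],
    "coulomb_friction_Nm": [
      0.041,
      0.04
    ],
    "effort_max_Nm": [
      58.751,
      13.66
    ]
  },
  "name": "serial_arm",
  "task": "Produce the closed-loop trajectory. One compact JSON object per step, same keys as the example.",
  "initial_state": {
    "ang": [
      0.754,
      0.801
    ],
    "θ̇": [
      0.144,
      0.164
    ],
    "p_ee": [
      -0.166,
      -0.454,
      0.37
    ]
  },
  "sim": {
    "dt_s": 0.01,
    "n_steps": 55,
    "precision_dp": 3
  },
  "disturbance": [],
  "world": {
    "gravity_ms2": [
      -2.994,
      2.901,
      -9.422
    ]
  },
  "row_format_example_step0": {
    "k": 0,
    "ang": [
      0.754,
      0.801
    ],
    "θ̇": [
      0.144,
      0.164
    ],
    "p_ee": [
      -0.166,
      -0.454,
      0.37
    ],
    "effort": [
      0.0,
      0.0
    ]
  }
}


{"k":1,"ang":[0.756,0.804],"\u03b8\u0307":[0.221,0.353],"p_ee":[-0.167,-0.454,0.369],"effort":[0.0,0.0]}
{"k":2,"ang":[0.758,0.808],"\u03b8\u0307":[0.302,0.535],"p_ee":[-0.168,-0.455,0.366],"effort":[0.0,0.0]}
{"k":3,"ang":[0.762,0.814],"\u03b8\u0307":[0.387,0.709],"p_ee":[-0.169,-0.456,0.363],"effort":[0.0,0.0]}
{"k":4,"ang":[0.766,0.822],"\u03b8\u0307":[0.476,0.875],"p_ee":[-0.171,-0.457,0.36],"effort":[0.0,0.0]}
{"k":5,"ang":[0.771,0.832],"\u03b8\u0307":[0.571,1.034],"p_ee":[-0.174,-0.458,0.355],"effort":[0.0,0.0]}
{"k":6,"ang":[0.778,0.843],"\u03b8\u0307":[0.672,1.185],"p_ee":[-0.176,-0.459,0.35],"effort":[0.0,0.0]}
{"k":7,"ang":[0.785,0.855],"\u03b8\u0307":[0.779,1.327],"p_ee":[-0.179,-0.46,0.343],"effort":[0.0,0.0]}
{"k":8,"ang":[0.793,0.869],"\u03b8\u0307":[0.892,1.462],"p_ee":[-0.183,-0.462,0.336],"effort":[0.0,0.0]}
{"k":9,"ang":[0.803,0.885],"\u03b8\u0307":[1.013,1.588],"p_ee":[-0.187,-0.463,0.328],"effort":[0.0,0.0]}
{"k":10,"ang":[0.814,0.901],"\u03b8\u0307":[1.14,1.705],"p_ee":[-0.191,-0.464,0.32],"effort":[0.0,0.0]}
{"k":11,"ang":[0.826,0.919],"\u03b8\u0307":[1.276,1.814],"p_ee":[-0.196,-0.465,0.31],"effort":[0.0,0.0]}
{"k":12,"ang":[0.839,0.937],"\u03b8\u0307":[1.419,1.913],"p_ee":[-0.201,-0.466,0.3],"effort":[0.0,0.0]}
{"k":13,"ang":[0.854,0.957],"\u03b8\u0307":[1.572,2.003],"p_ee":[-0.207,-0.467,0.289],"effort":[0.0,0.0]}
{"k":14,"ang":[0.871,0.977],"\u03b8\u0307":[1.733,2.082],"p_ee":[-0.213,-0.467,0.277],"effort":[0.0,0.0]}
{"k":15,"ang":[0.889,0.999],"\u03b8\u0307":[1.904,2.151],"p_ee":[-0.22,-0.467,0.265],"effort":[0.0,0.0]}
{"k":16,"ang":[0.909,1.02],"\u03b8\u0307":[2.085,2.208],"p_ee":[-0.227,-0.467,0.251],"effort":[0.0,0.0]}
{"k":17,"ang":[0.93,1.043],"\u03b8\u0307":[2.276,2.254],"p_ee":[-0.235,-0.466,0.237],"effort":[0.0,0.0]}
{"k":18,"ang":[0.954,1.065],"\u03b8\u0307":[2.477,2.286],"p_ee":[-0.243,-0.465,0.223],"effort":[0.0,0.0]}
{"k":19,"ang":[0.98,1.088],"\u03b8\u0307":[2.69,2.305],"p_ee":[-0.252,-0.462,0.207],"effort":[0.0,0.0]}
{"k":20,"ang":[1.008,1.111],"\u03b8\u0307":[2.914,2.309],"p_ee":[-0.261,-0.459,0.191],"effort":[0.0,0.0]}
{"k":21,"ang":[1.038,1.134],"\u03b8\u0307":[3.149,2.297],"p_ee":[-0.271,-0.455,0.174],"effort":[0.0,0.0]}
{"k":22,"ang":[1.071,1.157],"\u03b8\u0307":[3.395,2.268],"p_ee":[-0.281,-0.45,0.157],"effort":[0.0,0.0]}
{"k":23,"ang":[1.106,1.18],"\u03b8\u0307":[3.653,2.221],"p_ee":[-0.291,-0.444,0.14],"effort":[0.0,0.0]}
{"k":24,"ang":[1.144,1.202],"\u03b8\u0307":[3.921,2.155],"p_ee":[-0.303,-0.437,0.122],"effort":[0.0,0.0]}
{"k":25,"ang":[1.185,1.223],"\u03b8\u0307":[4.201,2.068],"p_ee":[-0.314,-0.429,0.104],"effort":[0.0,0.0]}
{"k":26,"ang":[1.228,1.243],"\u03b8\u0307":[4.491,1.959],"p_ee":[-0.326,-0.419,0.086],"effort":[0.0,0.0]}
{"k":27,"ang":[1.275,1.262],"\u03b8\u0307":[4.791,1.827],"p_ee":[-0.339,-0.407,0.067],"effort":[0.0,0.0]}
{"k":28,"ang":[1.324,1.279],"\u03b8\u0307":[5.099,1.67],"p_ee":[-0.351,-0.395,0.049],"effort":[0.0,0.0]}
{"k":29,"ang":[1.377,1.295],"\u03b8\u0307":[5.414,1.489],"p_ee":[-0.364,-0.38,0.032],"effort":[0.0,0.0]}
{"k":30,"ang":[1.432,1.309],"\u03b8\u0307":[5.735,1.281],"p_ee":[-0.378,-0.364,0.014],"effort":[0.0,0.0]}
{"k":31,"ang":[1.491,1.321],"\u03b8\u0307":[6.06,1.047],"p_ee":[-0.391,-0.346,-0.003],"effort":[0.0,0.0]}
{"k":32,"ang":[1.554,1.33],"\u03b8\u0307":[6.387,0.785],"p_ee":[-0.405,-0.327,-0.019],"effort":[0.0,0.0]}
{"k":33,"ang":[1.619,1.336],"\u03b8\u0307":[6.714,0.498],"p_ee":[-0.418,-0.306,-0.034],"effort":[0.0,0.0]}
{"k":34,"ang":[1.688,1.34],"\u03b8\u0307":[7.039,0.184],"p_ee":[-0.432,-0.283,-0.048],"effort":[0.0,0.0]}
{"k":35,"ang":[1.76,1.34],"\u03b8\u0307":[7.358,-0.151],"p_ee":[-0.445,-0.259,-0.061],"effort":[0.0,0.0]}
{"k":36,"ang":[1.835,1.337],"\u03b8\u0307":[7.667,-0.5],"p_ee":[-0.458,-0.233,-0.073],"effort":[0.0,0.0]}
{"k":37,"ang":[1.913,1.33],"\u03b8\u0307":[7.966,-0.871],"p_ee":[-0.471,-0.206,-0.083],"effort":[0.0,0.0]}
{"k":38,"ang":[1.994,1.319],"\u03b8\u0307":[8.254,-1.259],"p_ee":[-0.483,-0.177,-0.091],"effort":[0.0,0.0]}
{"k":39,"ang":[2.078,1.305],"\u03b8\u0307":[8.528,-1.661],"p_ee":[-0.495,-0.147,-0.097],"effort":[0.0,0.0]}
{"k":40,"ang":[2.165,1.286],"\u03b8\u0307":[8.786,-2.074],"p_ee":[-0.506,-0.116,-0.102],"effort":[0.0,0.0]}
{"k":41,"ang":[2.254,1.263],"\u03b8\u0307":[9.028,-2.493],"p_ee":[-0.517,-0.084,-0.104],"effort":[0.0,0.0]}
{"k":42,"ang":[2.345,1.236],"\u03b8\u0307":[9.251,-2.913],"p_ee":[-0.526,-0.051,-0.105],"effort":[0.0,0.0]}
{"k":43,"ang":[2.439,1.205],"\u03b8\u0307":[9.454,-3.329],"p_ee":[-0.535,-0.018,-0.103],"effort":[0.0,0.0]}
{"k":44,"ang":[2.534,1.17],"\u03b8\u0307":[9.638,-3.737],"p_ee":[-0.542,0.016,-0.098],"effort":[0.0,0.0]}
{"k":45,"ang":[2.631,1.13],"\u03b8\u0307":[9.8,-4.13],"p_ee":[-0.549,0.049,-0.092],"effort":[0.0,0.0]}
{"k":46,"ang":[2.73,1.087],"\u03b8\u0307":[9.941,-4.505],"p_ee":[-0.554,0.082,-0.083],"effort":[0.0,0.0]}
{"k":47,"ang":[2.83,1.04],"\u03b8\u0307":[10.06,-4.856],"p_ee":[-0.557,0.115,-0.073],"effort":[0.0,0.0]}
{"k":48,"ang":[2.931,0.99],"\u03b8\u0307":[10.154,-5.177],"p_ee":[-0.56,0.147,-0.06],"effort":[0.0,0.0]}
{"k":49,"ang":[3.033,0.937],"\u03b8\u0307":[10.223,-5.464],"p_ee":[-0.561,0.177,-0.046],"effort":[0.0,0.0]}
{"k":50,"ang":[3.136,0.881],"\u03b8\u0307":[10.265,-5.711],"p_ee":[-0.56,0.207,-0.03],"effort":[0.0,0.0]}
{"k":51,"ang":[3.238,0.823],"\u03b8\u0307":[10.275,-5.912],"p_ee":[-0.558,0.235,-0.013],"effort":[0.0,0.0]}
{"k":52,"ang":[3.341,0.763],"\u03b8\u0307":[10.252,-6.061],"p_ee":[-0.555,0.262,0.005],"effort":[0.0,0.0]}
{"k":53,"ang":[3.443,0.702],"\u03b8\u0307":[10.191,-6.152],"p_ee":[-0.55,0.287,0.023],"effort":[0.0,0.0]}
{"k":54,"ang":[3.545,0.64],"\u03b8\u0307":[10.088,-6.18],"p_ee":[-0.544,0.31,0.043],"effort":[0.0,0.0]}
{"k":55,"ang":[3.645,0.578],"\u03b8\u0307":[9.939,-6.14],"p_ee":[-0.536,0.332,0.062]}


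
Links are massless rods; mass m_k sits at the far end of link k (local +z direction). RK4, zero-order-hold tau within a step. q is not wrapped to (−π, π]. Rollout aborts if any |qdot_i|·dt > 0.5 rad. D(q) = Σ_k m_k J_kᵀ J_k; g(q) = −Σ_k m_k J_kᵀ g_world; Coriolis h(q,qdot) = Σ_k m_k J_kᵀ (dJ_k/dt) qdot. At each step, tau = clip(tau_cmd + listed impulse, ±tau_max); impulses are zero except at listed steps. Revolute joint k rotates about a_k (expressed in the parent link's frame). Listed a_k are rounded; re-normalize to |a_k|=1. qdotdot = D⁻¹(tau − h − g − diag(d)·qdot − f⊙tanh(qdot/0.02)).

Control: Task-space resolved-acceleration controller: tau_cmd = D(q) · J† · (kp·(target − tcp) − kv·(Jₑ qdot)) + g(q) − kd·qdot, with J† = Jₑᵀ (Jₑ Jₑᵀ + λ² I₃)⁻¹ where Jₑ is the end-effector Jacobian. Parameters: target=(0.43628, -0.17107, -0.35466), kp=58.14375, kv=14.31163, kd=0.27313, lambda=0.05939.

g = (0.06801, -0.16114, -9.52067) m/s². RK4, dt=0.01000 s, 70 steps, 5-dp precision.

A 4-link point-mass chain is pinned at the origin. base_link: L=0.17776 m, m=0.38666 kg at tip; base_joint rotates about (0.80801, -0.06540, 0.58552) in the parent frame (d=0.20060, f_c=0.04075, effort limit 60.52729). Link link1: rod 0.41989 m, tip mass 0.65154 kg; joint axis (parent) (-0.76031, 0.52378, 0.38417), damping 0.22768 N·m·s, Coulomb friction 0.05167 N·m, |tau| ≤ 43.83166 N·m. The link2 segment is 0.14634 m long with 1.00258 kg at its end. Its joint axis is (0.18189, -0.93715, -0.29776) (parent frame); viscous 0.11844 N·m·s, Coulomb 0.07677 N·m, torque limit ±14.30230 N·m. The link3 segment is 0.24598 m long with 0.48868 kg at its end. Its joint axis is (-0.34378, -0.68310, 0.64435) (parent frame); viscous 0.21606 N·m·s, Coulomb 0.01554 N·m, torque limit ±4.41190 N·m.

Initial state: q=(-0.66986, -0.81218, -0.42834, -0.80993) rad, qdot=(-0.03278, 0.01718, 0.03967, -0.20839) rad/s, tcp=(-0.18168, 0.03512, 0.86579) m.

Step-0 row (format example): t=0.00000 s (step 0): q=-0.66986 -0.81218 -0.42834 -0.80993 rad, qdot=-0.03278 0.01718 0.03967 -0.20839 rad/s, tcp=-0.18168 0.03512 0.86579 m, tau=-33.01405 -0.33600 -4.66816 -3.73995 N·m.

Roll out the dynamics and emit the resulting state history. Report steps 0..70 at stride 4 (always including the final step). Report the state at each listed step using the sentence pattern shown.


t=0.04000 s (step 4): q=-0.74059 -0.89608 -0.60801 -0.93710 rad, qdot=-2.84189 -3.43698 -7.52128 -4.43657 rad/s, tcp=-0.16182 0.03320 0.82553 m, tau=-7.55562 1.55702 -2.88628 -1.33528 N·m.
t=0.08000 s (step 8): q=-0.85892 -1.04476 -0.95090 -1.10190 rad, qdot=-2.82604 -3.74524 -9.17107 -3.60893 rad/s, tcp=-0.12572 0.03813 0.73955 m, tau=8.60021 2.70890 -2.44826 -0.62833 N·m.
t=0.12000 s (step 12): q=-0.95357 -1.18404 -1.32305 -1.21983 rad, qdot=-1.80856 -3.14418 -9.35985 -2.30354 rad/s, tcp=-0.08334 0.04424 0.63621 m, tau=15.00962 3.44987 -0.55722 -0.13955 N·m.
t=0.16000 s (step 16): q=-0.99605 -1.29015 -1.69535 -1.28821 rad, qdot=-0.22249 -2.08041 -9.24881 -1.15428 rad/s, tcp=-0.03768 0.04711 0.52720 m, tau=18.52667 4.61012 2.10554 0.07604 N·m.
t=0.20000 s (step 20): q=-0.96190 -1.34015 -2.06059 -1.31551 rad, qdot=2.07761 -0.23687 -9.00334 -0.23464 rad/s, tcp=0.00400 0.04930 0.41840 m, tau=24.42675 7.64549 5.37642 0.07041 N·m.
t=0.24000 s (step 24): q=-0.81248 -1.28228 -2.41029 -1.30736 rad, qdot=5.67662 3.68485 -8.37645 0.71703 rad/s, tcp=0.02804 0.05616 0.32008 m, tau=34.49287 19.93881 10.21045 -0.11002 N·m.
t=0.28000 s (step 28): q=-0.49719 -0.96280 -2.70086 -1.25423 rad, qdot=9.24853 12.92226 -5.19943 1.71353 rad/s, tcp=0.02123 0.06246 0.26047 m, tau=-60.52729 43.83166 5.84936 -0.15025 N·m.
t=0.32000 s (step 32): q=-0.14016 -0.29200 -2.78111 -1.21591 rad, qdot=10.51457 22.02882 1.23136 0.41837 rad/s, tcp=0.02342 0.04661 0.25107 m, tau=-60.52729 43.83166 4.26274 0.08210 N·m.
t=0.36000 s (step 36): q=0.34279 0.66363 -2.51565 -1.43738 rad, qdot=-0.23006 10.13021 4.40493 -9.74884 rad/s, tcp=0.11252 0.03900 0.22785 m, tau=-23.61552 23.85578 -5.91254 3.08624 N·m.
t=0.40000 s (step 40): q=0.17635 0.98091 -2.46479 -1.68468 rad, qdot=-6.20903 7.10560 0.00414 -3.36435 rad/s, tcp=0.15436 0.07629 0.20802 m, tau=-6.70940 2.35581 0.09041 0.49506 N·m.
t=0.44000 s (step 44): q=-0.14407 1.22128 -2.44146 -1.74740 rad, qdot=-9.97158 4.93041 1.50712 -0.37118 rad/s, tcp=0.18116 0.11004 0.14629 m, tau=-17.03691 2.36143 1.93051 -0.35601 N·m.
t=0.48000 s (step 48): q=-0.59105 1.39098 -2.31868 -1.75427 rad, qdot=-11.36557 3.74892 5.01203 -0.24293 rad/s, tcp=0.23026 0.09794 0.04968 m, tau=18.04507 -14.57366 -6.49282 -0.21705 N·m.
t=0.52000 s (step 52): q=-0.97384 1.52652 -2.04812 -1.77170 rad, qdot=-7.47878 3.01277 7.85188 -0.54760 rad/s, tcp=0.28988 0.02306 -0.04963 m, tau=33.77237 -20.22072 -9.50930 -0.27266 N·m.
t=0.56000 s (step 56): q=-1.20123 1.63173 -1.74573 -1.79325 rad, qdot=-4.18158 2.25423 6.82145 -0.49472 rad/s, tcp=0.33393 -0.05993 -0.12090 m, tau=25.08840 -14.91928 -6.34914 -0.56240 N·m.
t=0.60000 s (step 60): q=-1.32758 1.70920 -1.51395 -1.81077 rad, qdot=-2.29907 1.64681 4.76317 -0.37407 rad/s, tcp=0.35815 -0.11830 -0.16654 m, tau=16.44463 -10.91214 -3.57017 -0.69229 N·m.
t=0.64000 s (step 64): q=-1.39560 1.76599 -1.35723 -1.82328 rad, qdot=-1.19138 1.21567 3.16512 -0.25061 rad/s, tcp=0.36930 -0.15349 -0.19652 m, tau=10.57999 -8.59968 -2.05228 -0.69396 N·m.
t=0.68000 s (step 68): q=-1.42908 1.80821 -1.25209 -1.83115 rad, qdot=-0.53769 0.91067 2.17114 -0.14613 rad/s, tcp=0.37411 -0.17294 -0.21789 m, tau=6.79688 -7.16456 -1.37030 -0.64359 N·m.
t=0.70000 s (step 70): q=-1.43763 1.82521 -1.21201 -1.83365 rad, qdot=-0.32484 0.79141 1.84602 -0.10450 rad/s, tcp=0.37553 -0.17870 -0.22663 m.
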